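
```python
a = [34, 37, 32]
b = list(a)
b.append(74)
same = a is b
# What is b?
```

After line 1: a = [34, 37, 32]
After line 2 (b = list(a) is a shallow copy, new object): a = [34, 37, 32], b = [34, 37, 32]
After line 3 (append only mutates b): a = [34, 37, 32], b = [34, 37, 32, 74]
After line 4 (same = a is b; different objects -> False): same = False

[34, 37, 32, 74]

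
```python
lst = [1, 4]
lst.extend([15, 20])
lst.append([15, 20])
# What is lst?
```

After line 1: lst = [1, 4]
After line 2 (extend unpacks [15, 20]): lst = [1, 4, 15, 20]
After line 3 (append adds [15, 20] as single element): lst = [1, 4, 15, 20, [15, 20]]

[1, 4, 15, 20, [15, 20]]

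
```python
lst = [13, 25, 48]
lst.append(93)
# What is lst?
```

[13, 25, 48, 93]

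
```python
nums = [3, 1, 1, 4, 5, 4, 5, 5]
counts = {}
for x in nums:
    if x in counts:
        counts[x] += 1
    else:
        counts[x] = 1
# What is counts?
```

Initial: counts = {}, nums = [3, 1, 1, 4, 5, 4, 5, 5]
See 3: counts = {3: 1}
See 1: counts = {3: 1, 1: 1}
See 1: counts = {3: 1, 1: 2}
See 4: counts = {3: 1, 1: 2, 4: 1}
See 5: counts = {3: 1, 1: 2, 4: 1, 5: 1}
See 4: counts = {3: 1, 1: 2, 4: 2, 5: 1}
See 5: counts = {3: 1, 1: 2, 4: 2, 5: 2}
See 5: counts = {3: 1, 1: 2, 4: 2, 5: 3}

{3: 1, 1: 2, 4: 2, 5: 3}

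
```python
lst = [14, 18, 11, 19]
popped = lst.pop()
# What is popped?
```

19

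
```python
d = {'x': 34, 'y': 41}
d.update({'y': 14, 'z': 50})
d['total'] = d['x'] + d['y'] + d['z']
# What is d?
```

After line 1: d = {'x': 34, 'y': 41}
After line 2 (y overwritten, z added): d = {'x': 34, 'y': 14, 'z': 50}
After line 3 (total = 34 + 14 + 50 = 98): d = {'x': 34, 'y': 14, 'z': 50, 'total': 98}

{'x': 34, 'y': 14, 'z': 50, 'total': 98}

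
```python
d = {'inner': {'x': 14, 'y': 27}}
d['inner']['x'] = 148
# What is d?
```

After line 1: d = {'inner': {'x': 14, 'y': 27}}
After line 2 (inner x overwritten): d = {'inner': {'x': 148, 'y': 27}}

{'inner': {'x': 148, 'y': 27}}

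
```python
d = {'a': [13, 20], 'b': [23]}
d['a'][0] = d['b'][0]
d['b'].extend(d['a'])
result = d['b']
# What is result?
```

After line 1: d = {'a': [13, 20], 'b': [23]}
After line 2 (a[0] = b[0] = 23): d = {'a': [23, 20], 'b': [23]}
After line 3 (b.extend(a) appends [23, 20]): d = {'a': [23, 20], 'b': [23, 23, 20]}
After line 4: result = d['b'] = [23, 23, 20]

[23, 23, 20]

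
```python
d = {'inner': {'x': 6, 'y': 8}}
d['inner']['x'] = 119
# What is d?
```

After line 1: d = {'inner': {'x': 6, 'y': 8}}
After line 2 (inner x overwritten): d = {'inner': {'x': 119, 'y': 8}}

{'inner': {'x': 119, 'y': 8}}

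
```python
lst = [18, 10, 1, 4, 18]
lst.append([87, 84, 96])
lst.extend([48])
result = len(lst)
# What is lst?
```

After line 1: lst = [18, 10, 1, 4, 18]
After line 2 (append adds [87, 84, 96] as single element): lst = [18, 10, 1, 4, 18, [87, 84, 96]]
After line 3 (extend unpacks [48], adds 48): lst = [18, 10, 1, 4, 18, [87, 84, 96], 48]
After line 4: result = len(lst) = 7

[18, 10, 1, 4, 18, [87, 84, 96], 48]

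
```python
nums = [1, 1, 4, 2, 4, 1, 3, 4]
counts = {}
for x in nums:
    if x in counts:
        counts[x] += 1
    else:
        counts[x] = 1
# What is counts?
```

Initial: counts = {}, nums = [1, 1, 4, 2, 4, 1, 3, 4]
See 1: counts = {1: 1}
See 1: counts = {1: 2}
See 4: counts = {1: 2, 4: 1}
See 2: counts = {1: 2, 4: 1, 2: 1}
See 4: counts = {1: 2, 4: 2, 2: 1}
See 1: counts = {1: 3, 4: 2, 2: 1}
See 3: counts = {1: 3, 4: 2, 2: 1, 3: 1}
See 4: counts = {1: 3, 4: 3, 2: 1, 3: 1}

{1: 3, 4: 3, 2: 1, 3: 1}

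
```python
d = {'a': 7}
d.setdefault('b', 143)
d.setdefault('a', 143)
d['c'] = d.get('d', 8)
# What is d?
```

After line 1: d = {'a': 7}
After line 2 (setdefault adds 'b'=143): d = {'a': 7, 'b': 143}
After line 3 (setdefault 'a' no-op, already exists): d = {'a': 7, 'b': 143}
After line 4 (get('d', 8) returns default since 'd' not in d): d = {'a': 7, 'b': 143, 'c': 8}

{'a': 7, 'b': 143, 'c': 8}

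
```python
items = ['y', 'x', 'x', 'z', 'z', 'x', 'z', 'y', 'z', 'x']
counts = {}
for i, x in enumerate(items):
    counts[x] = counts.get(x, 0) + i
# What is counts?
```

Initial: counts = {}, items = ['y', 'x', 'x', 'z', 'z', 'x', 'z', 'y', 'z', 'x']
i=0, x='y': counts = {'y': 0}
i=1, x='x': counts = {'y': 0, 'x': 1}
i=2, x='x': counts = {'y': 0, 'x': 3}
i=3, x='z': counts = {'y': 0, 'x': 3, 'z': 3}
i=4, x='z': counts = {'y': 0, 'x': 3, 'z': 7}
i=5, x='x': counts = {'y': 0, 'x': 8, 'z': 7}
i=6, x='z': counts = {'y': 0, 'x': 8, 'z': 13}
i=7, x='y': counts = {'y': 7, 'x': 8, 'z': 13}
i=8, x='z': counts = {'y': 7, 'x': 8, 'z': 21}
i=9, x='x': counts = {'y': 7, 'x': 17, 'z': 21}

{'y': 7, 'x': 17, 'z': 21}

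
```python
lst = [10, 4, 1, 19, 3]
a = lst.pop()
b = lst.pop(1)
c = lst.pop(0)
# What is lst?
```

After line 1: lst = [10, 4, 1, 19, 3]
After line 2 (pop() -> a = 3): lst = [10, 4, 1, 19]
After line 3 (pop(1) -> b = 4): lst = [10, 1, 19]
After line 4 (pop(0) -> c = 10): lst = [1, 19]

[1, 19]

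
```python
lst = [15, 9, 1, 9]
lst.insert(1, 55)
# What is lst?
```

[15, 55, 9, 1, 9]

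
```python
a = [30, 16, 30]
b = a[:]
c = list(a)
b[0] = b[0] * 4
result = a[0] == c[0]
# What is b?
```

After line 1: a = [30, 16, 30]
After line 2 (b = a[:], copy): a = [30, 16, 30], b = [30, 16, 30]
After line 3 (c = list(a) is a copy, new object): c = [30, 16, 30]
After line 4 (b[0] = 30 * 4 = 120; only b mutates (copy)): a = [30, 16, 30], b = [120, 16, 30], c = [30, 16, 30]
After line 5 (a[0] = 30, c[0] = 30; result = True)

[120, 16, 30]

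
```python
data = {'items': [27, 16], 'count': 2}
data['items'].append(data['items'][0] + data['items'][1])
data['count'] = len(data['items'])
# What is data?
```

After line 1: data = {'items': [27, 16], 'count': 2}
After line 2 (append 27 + 16 = 43): data = {'items': [27, 16, 43], 'count': 2}
After line 3 (count = len(items) = 3): data = {'items': [27, 16, 43], 'count': 3}

{'items': [27, 16, 43], 'count': 3}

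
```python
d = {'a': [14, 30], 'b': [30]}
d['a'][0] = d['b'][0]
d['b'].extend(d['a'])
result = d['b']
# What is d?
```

After line 1: d = {'a': [14, 30], 'b': [30]}
After line 2 (a[0] = b[0] = 30): d = {'a': [30, 30], 'b': [30]}
After line 3 (b.extend(a) appends [30, 30]): d = {'a': [30, 30], 'b': [30, 30, 30]}
After line 4: result = d['b'] = [30, 30, 30]

{'a': [30, 30], 'b': [30, 30, 30]}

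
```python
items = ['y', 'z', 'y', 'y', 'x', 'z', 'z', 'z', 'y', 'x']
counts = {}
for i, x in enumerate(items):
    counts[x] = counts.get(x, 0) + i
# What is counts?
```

Initial: counts = {}, items = ['y', 'z', 'y', 'y', 'x', 'z', 'z', 'z', 'y', 'x']
i=0, x='y': counts = {'y': 0}
i=1, x='z': counts = {'y': 0, 'z': 1}
i=2, x='y': counts = {'y': 2, 'z': 1}
i=3, x='y': counts = {'y': 5, 'z': 1}
i=4, x='x': counts = {'y': 5, 'z': 1, 'x': 4}
i=5, x='z': counts = {'y': 5, 'z': 6, 'x': 4}
i=6, x='z': counts = {'y': 5, 'z': 12, 'x': 4}
i=7, x='z': counts = {'y': 5, 'z': 19, 'x': 4}
i=8, x='y': counts = {'y': 13, 'z': 19, 'x': 4}
i=9, x='x': counts = {'y': 13, 'z': 19, 'x': 13}

{'y': 13, 'z': 19, 'x': 13}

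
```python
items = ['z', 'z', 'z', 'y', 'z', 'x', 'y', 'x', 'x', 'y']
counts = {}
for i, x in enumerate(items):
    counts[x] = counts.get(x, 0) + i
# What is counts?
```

Initial: counts = {}, items = ['z', 'z', 'z', 'y', 'z', 'x', 'y', 'x', 'x', 'y']
i=0, x='z': counts = {'z': 0}
i=1, x='z': counts = {'z': 1}
i=2, x='z': counts = {'z': 3}
i=3, x='y': counts = {'z': 3, 'y': 3}
i=4, x='z': counts = {'z': 7, 'y': 3}
i=5, x='x': counts = {'z': 7, 'y': 3, 'x': 5}
i=6, x='y': counts = {'z': 7, 'y': 9, 'x': 5}
i=7, x='x': counts = {'z': 7, 'y': 9, 'x': 12}
i=8, x='x': counts = {'z': 7, 'y': 9, 'x': 20}
i=9, x='y': counts = {'z': 7, 'y': 18, 'x': 20}

{'z': 7, 'y': 18, 'x': 20}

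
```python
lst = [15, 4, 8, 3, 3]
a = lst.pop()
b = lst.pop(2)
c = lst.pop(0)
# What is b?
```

After line 1: lst = [15, 4, 8, 3, 3]
After line 2 (pop() -> a = 3): lst = [15, 4, 8, 3]
After line 3 (pop(2) -> b = 8): lst = [15, 4, 3]
After line 4 (pop(0) -> c = 15): lst = [4, 3]

8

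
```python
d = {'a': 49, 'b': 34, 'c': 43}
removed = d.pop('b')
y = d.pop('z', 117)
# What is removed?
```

After line 1: d = {'a': 49, 'b': 34, 'c': 43}
After line 2 (pop 'b' returns 34): d = {'a': 49, 'c': 43}, removed = 34
After line 3 (pop 'z' missing, returns default 117): d = {'a': 49, 'c': 43}, y = 117

34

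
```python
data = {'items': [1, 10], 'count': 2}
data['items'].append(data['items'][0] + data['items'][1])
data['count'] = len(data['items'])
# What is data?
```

After line 1: data = {'items': [1, 10], 'count': 2}
After line 2 (append 1 + 10 = 11): data = {'items': [1, 10, 11], 'count': 2}
After line 3 (count = len(items) = 3): data = {'items': [1, 10, 11], 'count': 3}

{'items': [1, 10, 11], 'count': 3}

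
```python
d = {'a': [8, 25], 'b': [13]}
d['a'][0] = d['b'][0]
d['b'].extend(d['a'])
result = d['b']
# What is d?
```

After line 1: d = {'a': [8, 25], 'b': [13]}
After line 2 (a[0] = b[0] = 13): d = {'a': [13, 25], 'b': [13]}
After line 3 (b.extend(a) appends [13, 25]): d = {'a': [13, 25], 'b': [13, 13, 25]}
After line 4: result = d['b'] = [13, 13, 25]

{'a': [13, 25], 'b': [13, 13, 25]}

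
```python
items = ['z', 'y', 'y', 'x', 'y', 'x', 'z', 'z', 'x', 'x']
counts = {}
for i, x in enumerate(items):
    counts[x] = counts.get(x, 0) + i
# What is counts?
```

Initial: counts = {}, items = ['z', 'y', 'y', 'x', 'y', 'x', 'z', 'z', 'x', 'x']
i=0, x='z': counts = {'z': 0}
i=1, x='y': counts = {'z': 0, 'y': 1}
i=2, x='y': counts = {'z': 0, 'y': 3}
i=3, x='x': counts = {'z': 0, 'y': 3, 'x': 3}
i=4, x='y': counts = {'z': 0, 'y': 7, 'x': 3}
i=5, x='x': counts = {'z': 0, 'y': 7, 'x': 8}
i=6, x='z': counts = {'z': 6, 'y': 7, 'x': 8}
i=7, x='z': counts = {'z': 13, 'y': 7, 'x': 8}
i=8, x='x': counts = {'z': 13, 'y': 7, 'x': 16}
i=9, x='x': counts = {'z': 13, 'y': 7, 'x': 25}

{'z': 13, 'y': 7, 'x': 25}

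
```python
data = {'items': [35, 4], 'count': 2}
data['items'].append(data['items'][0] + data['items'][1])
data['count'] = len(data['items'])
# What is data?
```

After line 1: data = {'items': [35, 4], 'count': 2}
After line 2 (append 35 + 4 = 39): data = {'items': [35, 4, 39], 'count': 2}
After line 3 (count = len(items) = 3): data = {'items': [35, 4, 39], 'count': 3}

{'items': [35, 4, 39], 'count': 3}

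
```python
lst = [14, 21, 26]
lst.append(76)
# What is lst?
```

[14, 21, 26, 76]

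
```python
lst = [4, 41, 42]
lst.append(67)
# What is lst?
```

[4, 41, 42, 67]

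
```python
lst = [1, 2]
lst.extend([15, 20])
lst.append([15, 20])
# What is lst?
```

After line 1: lst = [1, 2]
After line 2 (extend unpacks [15, 20]): lst = [1, 2, 15, 20]
After line 3 (append adds [15, 20] as single element): lst = [1, 2, 15, 20, [15, 20]]

[1, 2, 15, 20, [15, 20]]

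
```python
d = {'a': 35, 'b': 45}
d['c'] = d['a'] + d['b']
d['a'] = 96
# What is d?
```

After line 1: d = {'a': 35, 'b': 45}
After line 2 (d['c'] = 35 + 45): d = {'a': 35, 'b': 45, 'c': 80}
After line 3: d = {'a': 96, 'b': 45, 'c': 80}

{'a': 96, 'b': 45, 'c': 80}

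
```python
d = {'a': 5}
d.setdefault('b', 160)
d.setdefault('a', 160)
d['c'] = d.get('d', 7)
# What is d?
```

After line 1: d = {'a': 5}
After line 2 (setdefault adds 'b'=160): d = {'a': 5, 'b': 160}
After line 3 (setdefault 'a' no-op, already exists): d = {'a': 5, 'b': 160}
After line 4 (get('d', 7) returns default since 'd' not in d): d = {'a': 5, 'b': 160, 'c': 7}

{'a': 5, 'b': 160, 'c': 7}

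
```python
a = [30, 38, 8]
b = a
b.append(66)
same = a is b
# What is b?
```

After line 1: a = [30, 38, 8]
After line 2 (b = a is an alias, same object): a = [30, 38, 8], b = [30, 38, 8]
After line 3 (b.append mutates the shared list): a = [30, 38, 8, 66], b = [30, 38, 8, 66]
After line 4 (same = a is b; same object -> True): same = True

[30, 38, 8, 66]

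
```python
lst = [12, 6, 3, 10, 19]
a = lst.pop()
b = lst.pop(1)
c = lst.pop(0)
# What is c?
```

After line 1: lst = [12, 6, 3, 10, 19]
After line 2 (pop() -> a = 19): lst = [12, 6, 3, 10]
After line 3 (pop(1) -> b = 6): lst = [12, 3, 10]
After line 4 (pop(0) -> c = 12): lst = [3, 10]

12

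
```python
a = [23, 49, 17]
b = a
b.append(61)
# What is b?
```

After line 1: a = [23, 49, 17]
After line 2 (b = a is an alias, same object): a = [23, 49, 17], b = [23, 49, 17]
After line 3 (b.append mutates the shared list): a = [23, 49, 17, 61], b = [23, 49, 17, 61]

[23, 49, 17, 61]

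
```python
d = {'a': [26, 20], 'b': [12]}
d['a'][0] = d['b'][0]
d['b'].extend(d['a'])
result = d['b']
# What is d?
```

After line 1: d = {'a': [26, 20], 'b': [12]}
After line 2 (a[0] = b[0] = 12): d = {'a': [12, 20], 'b': [12]}
After line 3 (b.extend(a) appends [12, 20]): d = {'a': [12, 20], 'b': [12, 12, 20]}
After line 4: result = d['b'] = [12, 12, 20]

{'a': [12, 20], 'b': [12, 12, 20]}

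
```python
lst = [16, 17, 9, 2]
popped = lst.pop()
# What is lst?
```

[16, 17, 9]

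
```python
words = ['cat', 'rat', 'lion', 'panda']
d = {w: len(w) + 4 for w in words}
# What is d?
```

{'cat': 7, 'rat': 7, 'lion': 8, 'panda': 9}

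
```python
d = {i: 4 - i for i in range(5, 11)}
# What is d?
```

{5: -1, 6: -2, 7: -3, 8: -4, 9: -5, 10: -6}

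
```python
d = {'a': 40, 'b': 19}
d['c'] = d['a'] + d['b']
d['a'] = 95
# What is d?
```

After line 1: d = {'a': 40, 'b': 19}
After line 2 (d['c'] = 40 + 19): d = {'a': 40, 'b': 19, 'c': 59}
After line 3: d = {'a': 95, 'b': 19, 'c': 59}

{'a': 95, 'b': 19, 'c': 59}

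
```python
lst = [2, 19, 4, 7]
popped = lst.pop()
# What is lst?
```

[2, 19, 4]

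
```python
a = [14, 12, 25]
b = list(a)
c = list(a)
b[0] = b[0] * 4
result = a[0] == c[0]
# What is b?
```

After line 1: a = [14, 12, 25]
After line 2 (b = list(a), copy): a = [14, 12, 25], b = [14, 12, 25]
After line 3 (c = list(a) is a copy, new object): c = [14, 12, 25]
After line 4 (b[0] = 14 * 4 = 56; only b mutates (copy)): a = [14, 12, 25], b = [56, 12, 25], c = [14, 12, 25]
After line 5 (a[0] = 14, c[0] = 14; result = True)

[56, 12, 25]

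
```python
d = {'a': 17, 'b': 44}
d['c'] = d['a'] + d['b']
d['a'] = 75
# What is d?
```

After line 1: d = {'a': 17, 'b': 44}
After line 2 (d['c'] = 17 + 44): d = {'a': 17, 'b': 44, 'c': 61}
After line 3: d = {'a': 75, 'b': 44, 'c': 61}

{'a': 75, 'b': 44, 'c': 61}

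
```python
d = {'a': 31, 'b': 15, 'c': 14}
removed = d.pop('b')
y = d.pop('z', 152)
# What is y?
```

After line 1: d = {'a': 31, 'b': 15, 'c': 14}
After line 2 (pop 'b' returns 15): d = {'a': 31, 'c': 14}, removed = 15
After line 3 (pop 'z' missing, returns default 152): d = {'a': 31, 'c': 14}, y = 152

152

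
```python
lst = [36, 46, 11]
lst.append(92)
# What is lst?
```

[36, 46, 11, 92]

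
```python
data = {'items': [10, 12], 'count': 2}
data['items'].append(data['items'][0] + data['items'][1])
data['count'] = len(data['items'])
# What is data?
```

After line 1: data = {'items': [10, 12], 'count': 2}
After line 2 (append 10 + 12 = 22): data = {'items': [10, 12, 22], 'count': 2}
After line 3 (count = len(items) = 3): data = {'items': [10, 12, 22], 'count': 3}

{'items': [10, 12, 22], 'count': 3}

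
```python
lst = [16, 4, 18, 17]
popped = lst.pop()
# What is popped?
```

17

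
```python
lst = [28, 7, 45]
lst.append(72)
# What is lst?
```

[28, 7, 45, 72]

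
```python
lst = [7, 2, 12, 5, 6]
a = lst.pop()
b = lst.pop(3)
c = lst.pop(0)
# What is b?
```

After line 1: lst = [7, 2, 12, 5, 6]
After line 2 (pop() -> a = 6): lst = [7, 2, 12, 5]
After line 3 (pop(3) -> b = 5): lst = [7, 2, 12]
After line 4 (pop(0) -> c = 7): lst = [2, 12]

5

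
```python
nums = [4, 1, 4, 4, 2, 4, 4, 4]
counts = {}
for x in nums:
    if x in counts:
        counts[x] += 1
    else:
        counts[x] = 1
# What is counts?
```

Initial: counts = {}, nums = [4, 1, 4, 4, 2, 4, 4, 4]
See 4: counts = {4: 1}
See 1: counts = {4: 1, 1: 1}
See 4: counts = {4: 2, 1: 1}
See 4: counts = {4: 3, 1: 1}
See 2: counts = {4: 3, 1: 1, 2: 1}
See 4: counts = {4: 4, 1: 1, 2: 1}
See 4: counts = {4: 5, 1: 1, 2: 1}
See 4: counts = {4: 6, 1: 1, 2: 1}

{4: 6, 1: 1, 2: 1}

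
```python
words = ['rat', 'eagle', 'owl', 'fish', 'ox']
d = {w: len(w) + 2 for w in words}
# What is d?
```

{'rat': 5, 'eagle': 7, 'owl': 5, 'fish': 6, 'ox': 4}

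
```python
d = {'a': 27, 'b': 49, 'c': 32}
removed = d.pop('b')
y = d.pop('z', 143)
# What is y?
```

After line 1: d = {'a': 27, 'b': 49, 'c': 32}
After line 2 (pop 'b' returns 49): d = {'a': 27, 'c': 32}, removed = 49
After line 3 (pop 'z' missing, returns default 143): d = {'a': 27, 'c': 32}, y = 143

143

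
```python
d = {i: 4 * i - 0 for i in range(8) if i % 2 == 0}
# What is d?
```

{0: 0, 2: 8, 4: 16, 6: 24}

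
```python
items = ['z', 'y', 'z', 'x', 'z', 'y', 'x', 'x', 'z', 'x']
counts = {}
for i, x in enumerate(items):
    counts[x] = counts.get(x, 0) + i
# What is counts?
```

Initial: counts = {}, items = ['z', 'y', 'z', 'x', 'z', 'y', 'x', 'x', 'z', 'x']
i=0, x='z': counts = {'z': 0}
i=1, x='y': counts = {'z': 0, 'y': 1}
i=2, x='z': counts = {'z': 2, 'y': 1}
i=3, x='x': counts = {'z': 2, 'y': 1, 'x': 3}
i=4, x='z': counts = {'z': 6, 'y': 1, 'x': 3}
i=5, x='y': counts = {'z': 6, 'y': 6, 'x': 3}
i=6, x='x': counts = {'z': 6, 'y': 6, 'x': 9}
i=7, x='x': counts = {'z': 6, 'y': 6, 'x': 16}
i=8, x='z': counts = {'z': 14, 'y': 6, 'x': 16}
i=9, x='x': counts = {'z': 14, 'y': 6, 'x': 25}

{'z': 14, 'y': 6, 'x': 25}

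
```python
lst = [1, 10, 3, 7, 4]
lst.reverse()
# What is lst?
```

[4, 7, 3, 10, 1]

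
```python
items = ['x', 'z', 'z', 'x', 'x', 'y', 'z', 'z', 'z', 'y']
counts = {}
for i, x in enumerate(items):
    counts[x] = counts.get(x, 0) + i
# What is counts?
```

Initial: counts = {}, items = ['x', 'z', 'z', 'x', 'x', 'y', 'z', 'z', 'z', 'y']
i=0, x='x': counts = {'x': 0}
i=1, x='z': counts = {'x': 0, 'z': 1}
i=2, x='z': counts = {'x': 0, 'z': 3}
i=3, x='x': counts = {'x': 3, 'z': 3}
i=4, x='x': counts = {'x': 7, 'z': 3}
i=5, x='y': counts = {'x': 7, 'z': 3, 'y': 5}
i=6, x='z': counts = {'x': 7, 'z': 9, 'y': 5}
i=7, x='z': counts = {'x': 7, 'z': 16, 'y': 5}
i=8, x='z': counts = {'x': 7, 'z': 24, 'y': 5}
i=9, x='y': counts = {'x': 7, 'z': 24, 'y': 14}

{'x': 7, 'z': 24, 'y': 14}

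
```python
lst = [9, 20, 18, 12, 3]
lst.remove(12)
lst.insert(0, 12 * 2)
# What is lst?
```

After line 1: lst = [9, 20, 18, 12, 3]
After line 2 (remove first 12): lst = [9, 20, 18, 3]
After line 3 (insert 24 at index 0): lst = [24, 9, 20, 18, 3]

[24, 9, 20, 18, 3]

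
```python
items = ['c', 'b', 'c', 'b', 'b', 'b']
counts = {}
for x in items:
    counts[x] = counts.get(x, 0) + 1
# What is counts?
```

Initial: counts = {}, items = ['c', 'b', 'c', 'b', 'b', 'b']
See 'c': counts = {'c': 1}
See 'b': counts = {'c': 1, 'b': 1}
See 'c': counts = {'c': 2, 'b': 1}
See 'b': counts = {'c': 2, 'b': 2}
See 'b': counts = {'c': 2, 'b': 3}
See 'b': counts = {'c': 2, 'b': 4}

{'c': 2, 'b': 4}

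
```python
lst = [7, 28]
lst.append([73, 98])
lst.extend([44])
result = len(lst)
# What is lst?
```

After line 1: lst = [7, 28]
After line 2 (append adds [73, 98] as single element): lst = [7, 28, [73, 98]]
After line 3 (extend unpacks [44], adds 44): lst = [7, 28, [73, 98], 44]
After line 4: result = len(lst) = 4

[7, 28, [73, 98], 44]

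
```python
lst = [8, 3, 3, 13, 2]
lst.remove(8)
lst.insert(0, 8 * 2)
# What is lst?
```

After line 1: lst = [8, 3, 3, 13, 2]
After line 2 (remove first 8): lst = [3, 3, 13, 2]
After line 3 (insert 16 at index 0): lst = [16, 3, 3, 13, 2]

[16, 3, 3, 13, 2]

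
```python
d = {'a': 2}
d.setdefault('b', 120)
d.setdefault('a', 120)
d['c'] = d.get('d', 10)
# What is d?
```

After line 1: d = {'a': 2}
After line 2 (setdefault adds 'b'=120): d = {'a': 2, 'b': 120}
After line 3 (setdefault 'a' no-op, already exists): d = {'a': 2, 'b': 120}
After line 4 (get('d', 10) returns default since 'd' not in d): d = {'a': 2, 'b': 120, 'c': 10}

{'a': 2, 'b': 120, 'c': 10}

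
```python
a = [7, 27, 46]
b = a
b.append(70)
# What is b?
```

After line 1: a = [7, 27, 46]
After line 2 (b = a is an alias, same object): a = [7, 27, 46], b = [7, 27, 46]
After line 3 (b.append mutates the shared list): a = [7, 27, 46, 70], b = [7, 27, 46, 70]

[7, 27, 46, 70]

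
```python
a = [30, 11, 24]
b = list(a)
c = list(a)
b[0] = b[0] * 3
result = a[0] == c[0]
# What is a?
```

After line 1: a = [30, 11, 24]
After line 2 (b = list(a), copy): a = [30, 11, 24], b = [30, 11, 24]
After line 3 (c = list(a) is a copy, new object): c = [30, 11, 24]
After line 4 (b[0] = 30 * 3 = 90; only b mutates (copy)): a = [30, 11, 24], b = [90, 11, 24], c = [30, 11, 24]
After line 5 (a[0] = 30, c[0] = 30; result = True)

[30, 11, 24]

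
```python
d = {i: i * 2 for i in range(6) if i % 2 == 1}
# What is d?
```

{1: 2, 3: 6, 5: 10}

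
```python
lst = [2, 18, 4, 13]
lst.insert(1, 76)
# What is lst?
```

[2, 76, 18, 4, 13]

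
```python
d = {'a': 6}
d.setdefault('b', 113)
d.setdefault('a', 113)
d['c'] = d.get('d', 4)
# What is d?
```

After line 1: d = {'a': 6}
After line 2 (setdefault adds 'b'=113): d = {'a': 6, 'b': 113}
After line 3 (setdefault 'a' no-op, already exists): d = {'a': 6, 'b': 113}
After line 4 (get('d', 4) returns default since 'd' not in d): d = {'a': 6, 'b': 113, 'c': 4}

{'a': 6, 'b': 113, 'c': 4}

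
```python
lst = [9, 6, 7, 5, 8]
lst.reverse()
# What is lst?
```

[8, 5, 7, 6, 9]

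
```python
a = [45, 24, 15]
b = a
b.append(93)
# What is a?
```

After line 1: a = [45, 24, 15]
After line 2 (b = a is an alias, same object): a = [45, 24, 15], b = [45, 24, 15]
After line 3 (b.append mutates the shared list): a = [45, 24, 15, 93], b = [45, 24, 15, 93]

[45, 24, 15, 93]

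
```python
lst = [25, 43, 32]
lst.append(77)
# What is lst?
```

[25, 43, 32, 77]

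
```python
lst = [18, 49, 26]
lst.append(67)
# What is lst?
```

[18, 49, 26, 67]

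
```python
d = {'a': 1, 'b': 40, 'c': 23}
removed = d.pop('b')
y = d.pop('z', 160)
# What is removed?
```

After line 1: d = {'a': 1, 'b': 40, 'c': 23}
After line 2 (pop 'b' returns 40): d = {'a': 1, 'c': 23}, removed = 40
After line 3 (pop 'z' missing, returns default 160): d = {'a': 1, 'c': 23}, y = 160

40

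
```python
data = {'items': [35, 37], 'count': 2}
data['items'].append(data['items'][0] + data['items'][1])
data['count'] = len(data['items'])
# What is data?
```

After line 1: data = {'items': [35, 37], 'count': 2}
After line 2 (append 35 + 37 = 72): data = {'items': [35, 37, 72], 'count': 2}
After line 3 (count = len(items) = 3): data = {'items': [35, 37, 72], 'count': 3}

{'items': [35, 37, 72], 'count': 3}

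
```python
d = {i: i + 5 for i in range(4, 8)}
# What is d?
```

{4: 9, 5: 10, 6: 11, 7: 12}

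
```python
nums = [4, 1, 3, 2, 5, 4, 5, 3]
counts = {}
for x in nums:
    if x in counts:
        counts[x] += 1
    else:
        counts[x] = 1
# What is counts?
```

Initial: counts = {}, nums = [4, 1, 3, 2, 5, 4, 5, 3]
See 4: counts = {4: 1}
See 1: counts = {4: 1, 1: 1}
See 3: counts = {4: 1, 1: 1, 3: 1}
See 2: counts = {4: 1, 1: 1, 3: 1, 2: 1}
See 5: counts = {4: 1, 1: 1, 3: 1, 2: 1, 5: 1}
See 4: counts = {4: 2, 1: 1, 3: 1, 2: 1, 5: 1}
See 5: counts = {4: 2, 1: 1, 3: 1, 2: 1, 5: 2}
See 3: counts = {4: 2, 1: 1, 3: 2, 2: 1, 5: 2}

{4: 2, 1: 1, 3: 2, 2: 1, 5: 2}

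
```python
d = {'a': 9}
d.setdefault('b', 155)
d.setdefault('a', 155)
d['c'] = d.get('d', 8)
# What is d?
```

After line 1: d = {'a': 9}
After line 2 (setdefault adds 'b'=155): d = {'a': 9, 'b': 155}
After line 3 (setdefault 'a' no-op, already exists): d = {'a': 9, 'b': 155}
After line 4 (get('d', 8) returns default since 'd' not in d): d = {'a': 9, 'b': 155, 'c': 8}

{'a': 9, 'b': 155, 'c': 8}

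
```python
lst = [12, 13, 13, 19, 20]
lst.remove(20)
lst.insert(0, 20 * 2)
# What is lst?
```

After line 1: lst = [12, 13, 13, 19, 20]
After line 2 (remove first 20): lst = [12, 13, 13, 19]
After line 3 (insert 40 at index 0): lst = [40, 12, 13, 13, 19]

[40, 12, 13, 13, 19]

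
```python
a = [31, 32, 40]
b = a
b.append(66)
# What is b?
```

After line 1: a = [31, 32, 40]
After line 2 (b = a is an alias, same object): a = [31, 32, 40], b = [31, 32, 40]
After line 3 (b.append mutates the shared list): a = [31, 32, 40, 66], b = [31, 32, 40, 66]

[31, 32, 40, 66]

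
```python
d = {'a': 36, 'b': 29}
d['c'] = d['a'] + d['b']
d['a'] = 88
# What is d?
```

After line 1: d = {'a': 36, 'b': 29}
After line 2 (d['c'] = 36 + 29): d = {'a': 36, 'b': 29, 'c': 65}
After line 3: d = {'a': 88, 'b': 29, 'c': 65}

{'a': 88, 'b': 29, 'c': 65}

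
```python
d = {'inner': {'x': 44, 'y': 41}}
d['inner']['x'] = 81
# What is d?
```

After line 1: d = {'inner': {'x': 44, 'y': 41}}
After line 2 (inner x overwritten): d = {'inner': {'x': 81, 'y': 41}}

{'inner': {'x': 81, 'y': 41}}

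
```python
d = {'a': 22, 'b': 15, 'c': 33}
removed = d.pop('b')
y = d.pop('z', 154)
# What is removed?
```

After line 1: d = {'a': 22, 'b': 15, 'c': 33}
After line 2 (pop 'b' returns 15): d = {'a': 22, 'c': 33}, removed = 15
After line 3 (pop 'z' missing, returns default 154): d = {'a': 22, 'c': 33}, y = 154

15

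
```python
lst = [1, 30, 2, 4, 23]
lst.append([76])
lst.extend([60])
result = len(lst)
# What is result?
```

After line 1: lst = [1, 30, 2, 4, 23]
After line 2 (append adds [76] as single element): lst = [1, 30, 2, 4, 23, [76]]
After line 3 (extend unpacks [60], adds 60): lst = [1, 30, 2, 4, 23, [76], 60]
After line 4: result = len(lst) = 7

7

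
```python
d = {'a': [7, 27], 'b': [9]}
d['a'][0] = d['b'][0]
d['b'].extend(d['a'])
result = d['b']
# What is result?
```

After line 1: d = {'a': [7, 27], 'b': [9]}
After line 2 (a[0] = b[0] = 9): d = {'a': [9, 27], 'b': [9]}
After line 3 (b.extend(a) appends [9, 27]): d = {'a': [9, 27], 'b': [9, 9, 27]}
After line 4: result = d['b'] = [9, 9, 27]

[9, 9, 27]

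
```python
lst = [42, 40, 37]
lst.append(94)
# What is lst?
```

[42, 40, 37, 94]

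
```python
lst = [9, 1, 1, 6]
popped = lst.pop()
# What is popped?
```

6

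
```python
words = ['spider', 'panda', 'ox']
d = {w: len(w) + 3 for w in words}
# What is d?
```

{'spider': 9, 'panda': 8, 'ox': 5}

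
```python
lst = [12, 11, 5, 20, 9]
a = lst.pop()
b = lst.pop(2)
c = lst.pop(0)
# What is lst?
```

After line 1: lst = [12, 11, 5, 20, 9]
After line 2 (pop() -> a = 9): lst = [12, 11, 5, 20]
After line 3 (pop(2) -> b = 5): lst = [12, 11, 20]
After line 4 (pop(0) -> c = 12): lst = [11, 20]

[11, 20]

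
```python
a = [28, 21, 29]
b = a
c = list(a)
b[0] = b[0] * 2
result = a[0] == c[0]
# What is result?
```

After line 1: a = [28, 21, 29]
After line 2 (b = a, alias): a = [28, 21, 29], b = [28, 21, 29]
After line 3 (c = list(a) is a copy, new object): c = [28, 21, 29]
After line 4 (b[0] = 28 * 2 = 56; mutates shared a/b): a = b = [56, 21, 29], c = [28, 21, 29]
After line 5 (a[0] = 56, c[0] = 28; result = False)

False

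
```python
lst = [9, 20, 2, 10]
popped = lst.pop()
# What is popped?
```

10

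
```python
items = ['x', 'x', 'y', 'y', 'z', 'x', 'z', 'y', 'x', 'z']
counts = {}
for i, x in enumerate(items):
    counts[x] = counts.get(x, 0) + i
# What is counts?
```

Initial: counts = {}, items = ['x', 'x', 'y', 'y', 'z', 'x', 'z', 'y', 'x', 'z']
i=0, x='x': counts = {'x': 0}
i=1, x='x': counts = {'x': 1}
i=2, x='y': counts = {'x': 1, 'y': 2}
i=3, x='y': counts = {'x': 1, 'y': 5}
i=4, x='z': counts = {'x': 1, 'y': 5, 'z': 4}
i=5, x='x': counts = {'x': 6, 'y': 5, 'z': 4}
i=6, x='z': counts = {'x': 6, 'y': 5, 'z': 10}
i=7, x='y': counts = {'x': 6, 'y': 12, 'z': 10}
i=8, x='x': counts = {'x': 14, 'y': 12, 'z': 10}
i=9, x='z': counts = {'x': 14, 'y': 12, 'z': 19}

{'x': 14, 'y': 12, 'z': 19}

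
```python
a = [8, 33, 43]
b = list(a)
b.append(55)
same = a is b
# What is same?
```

After line 1: a = [8, 33, 43]
After line 2 (b = list(a) is a shallow copy, new object): a = [8, 33, 43], b = [8, 33, 43]
After line 3 (append only mutates b): a = [8, 33, 43], b = [8, 33, 43, 55]
After line 4 (same = a is b; different objects -> False): same = False

False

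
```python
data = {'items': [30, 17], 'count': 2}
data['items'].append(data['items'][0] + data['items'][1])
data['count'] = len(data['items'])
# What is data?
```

After line 1: data = {'items': [30, 17], 'count': 2}
After line 2 (append 30 + 17 = 47): data = {'items': [30, 17, 47], 'count': 2}
After line 3 (count = len(items) = 3): data = {'items': [30, 17, 47], 'count': 3}

{'items': [30, 17, 47], 'count': 3}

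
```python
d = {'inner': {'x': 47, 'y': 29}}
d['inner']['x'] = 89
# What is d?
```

After line 1: d = {'inner': {'x': 47, 'y': 29}}
After line 2 (inner x overwritten): d = {'inner': {'x': 89, 'y': 29}}

{'inner': {'x': 89, 'y': 29}}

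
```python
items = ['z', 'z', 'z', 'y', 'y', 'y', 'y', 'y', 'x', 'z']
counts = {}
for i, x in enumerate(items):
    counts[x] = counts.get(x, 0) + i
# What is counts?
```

Initial: counts = {}, items = ['z', 'z', 'z', 'y', 'y', 'y', 'y', 'y', 'x', 'z']
i=0, x='z': counts = {'z': 0}
i=1, x='z': counts = {'z': 1}
i=2, x='z': counts = {'z': 3}
i=3, x='y': counts = {'z': 3, 'y': 3}
i=4, x='y': counts = {'z': 3, 'y': 7}
i=5, x='y': counts = {'z': 3, 'y': 12}
i=6, x='y': counts = {'z': 3, 'y': 18}
i=7, x='y': counts = {'z': 3, 'y': 25}
i=8, x='x': counts = {'z': 3, 'y': 25, 'x': 8}
i=9, x='z': counts = {'z': 12, 'y': 25, 'x': 8}

{'z': 12, 'y': 25, 'x': 8}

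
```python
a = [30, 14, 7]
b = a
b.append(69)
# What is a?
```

After line 1: a = [30, 14, 7]
After line 2 (b = a is an alias, same object): a = [30, 14, 7], b = [30, 14, 7]
After line 3 (b.append mutates the shared list): a = [30, 14, 7, 69], b = [30, 14, 7, 69]

[30, 14, 7, 69]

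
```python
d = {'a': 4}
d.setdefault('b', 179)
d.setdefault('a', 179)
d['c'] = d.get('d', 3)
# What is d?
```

After line 1: d = {'a': 4}
After line 2 (setdefault adds 'b'=179): d = {'a': 4, 'b': 179}
After line 3 (setdefault 'a' no-op, already exists): d = {'a': 4, 'b': 179}
After line 4 (get('d', 3) returns default since 'd' not in d): d = {'a': 4, 'b': 179, 'c': 3}

{'a': 4, 'b': 179, 'c': 3}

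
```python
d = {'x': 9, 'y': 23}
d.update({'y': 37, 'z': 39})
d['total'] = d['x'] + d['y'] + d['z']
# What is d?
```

After line 1: d = {'x': 9, 'y': 23}
After line 2 (y overwritten, z added): d = {'x': 9, 'y': 37, 'z': 39}
After line 3 (total = 9 + 37 + 39 = 85): d = {'x': 9, 'y': 37, 'z': 39, 'total': 85}

{'x': 9, 'y': 37, 'z': 39, 'total': 85}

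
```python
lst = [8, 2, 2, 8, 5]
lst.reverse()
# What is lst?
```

[5, 8, 2, 2, 8]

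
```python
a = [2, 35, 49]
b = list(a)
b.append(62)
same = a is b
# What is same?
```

After line 1: a = [2, 35, 49]
After line 2 (b = list(a) is a shallow copy, new object): a = [2, 35, 49], b = [2, 35, 49]
After line 3 (append only mutates b): a = [2, 35, 49], b = [2, 35, 49, 62]
After line 4 (same = a is b; different objects -> False): same = False

False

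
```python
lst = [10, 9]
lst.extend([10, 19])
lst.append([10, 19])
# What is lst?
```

After line 1: lst = [10, 9]
After line 2 (extend unpacks [10, 19]): lst = [10, 9, 10, 19]
After line 3 (append adds [10, 19] as single element): lst = [10, 9, 10, 19, [10, 19]]

[10, 9, 10, 19, [10, 19]]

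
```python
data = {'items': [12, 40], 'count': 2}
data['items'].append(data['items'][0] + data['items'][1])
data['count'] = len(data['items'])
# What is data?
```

After line 1: data = {'items': [12, 40], 'count': 2}
After line 2 (append 12 + 40 = 52): data = {'items': [12, 40, 52], 'count': 2}
After line 3 (count = len(items) = 3): data = {'items': [12, 40, 52], 'count': 3}

{'items': [12, 40, 52], 'count': 3}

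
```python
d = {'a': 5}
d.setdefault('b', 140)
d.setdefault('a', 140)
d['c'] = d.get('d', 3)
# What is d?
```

After line 1: d = {'a': 5}
After line 2 (setdefault adds 'b'=140): d = {'a': 5, 'b': 140}
After line 3 (setdefault 'a' no-op, already exists): d = {'a': 5, 'b': 140}
After line 4 (get('d', 3) returns default since 'd' not in d): d = {'a': 5, 'b': 140, 'c': 3}

{'a': 5, 'b': 140, 'c': 3}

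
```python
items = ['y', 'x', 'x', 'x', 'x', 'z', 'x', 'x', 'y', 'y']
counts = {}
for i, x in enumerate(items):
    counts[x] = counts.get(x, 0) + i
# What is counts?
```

Initial: counts = {}, items = ['y', 'x', 'x', 'x', 'x', 'z', 'x', 'x', 'y', 'y']
i=0, x='y': counts = {'y': 0}
i=1, x='x': counts = {'y': 0, 'x': 1}
i=2, x='x': counts = {'y': 0, 'x': 3}
i=3, x='x': counts = {'y': 0, 'x': 6}
i=4, x='x': counts = {'y': 0, 'x': 10}
i=5, x='z': counts = {'y': 0, 'x': 10, 'z': 5}
i=6, x='x': counts = {'y': 0, 'x': 16, 'z': 5}
i=7, x='x': counts = {'y': 0, 'x': 23, 'z': 5}
i=8, x='y': counts = {'y': 8, 'x': 23, 'z': 5}
i=9, x='y': counts = {'y': 17, 'x': 23, 'z': 5}

{'y': 17, 'x': 23, 'z': 5}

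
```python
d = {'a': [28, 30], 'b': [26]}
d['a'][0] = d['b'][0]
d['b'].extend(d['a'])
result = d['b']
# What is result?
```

After line 1: d = {'a': [28, 30], 'b': [26]}
After line 2 (a[0] = b[0] = 26): d = {'a': [26, 30], 'b': [26]}
After line 3 (b.extend(a) appends [26, 30]): d = {'a': [26, 30], 'b': [26, 26, 30]}
After line 4: result = d['b'] = [26, 26, 30]

[26, 26, 30]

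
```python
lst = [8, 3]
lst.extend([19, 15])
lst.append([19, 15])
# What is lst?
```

After line 1: lst = [8, 3]
After line 2 (extend unpacks [19, 15]): lst = [8, 3, 19, 15]
After line 3 (append adds [19, 15] as single element): lst = [8, 3, 19, 15, [19, 15]]

[8, 3, 19, 15, [19, 15]]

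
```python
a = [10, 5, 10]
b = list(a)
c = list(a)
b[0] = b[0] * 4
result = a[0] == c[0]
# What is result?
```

After line 1: a = [10, 5, 10]
After line 2 (b = list(a), copy): a = [10, 5, 10], b = [10, 5, 10]
After line 3 (c = list(a) is a copy, new object): c = [10, 5, 10]
After line 4 (b[0] = 10 * 4 = 40; only b mutates (copy)): a = [10, 5, 10], b = [40, 5, 10], c = [10, 5, 10]
After line 5 (a[0] = 10, c[0] = 10; result = True)

True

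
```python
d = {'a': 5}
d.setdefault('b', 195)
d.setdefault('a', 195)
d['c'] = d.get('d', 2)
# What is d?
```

After line 1: d = {'a': 5}
After line 2 (setdefault adds 'b'=195): d = {'a': 5, 'b': 195}
After line 3 (setdefault 'a' no-op, already exists): d = {'a': 5, 'b': 195}
After line 4 (get('d', 2) returns default since 'd' not in d): d = {'a': 5, 'b': 195, 'c': 2}

{'a': 5, 'b': 195, 'c': 2}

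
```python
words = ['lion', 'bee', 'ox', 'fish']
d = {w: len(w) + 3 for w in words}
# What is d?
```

{'lion': 7, 'bee': 6, 'ox': 5, 'fish': 7}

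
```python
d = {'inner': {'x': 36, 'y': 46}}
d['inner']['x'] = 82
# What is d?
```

After line 1: d = {'inner': {'x': 36, 'y': 46}}
After line 2 (inner x overwritten): d = {'inner': {'x': 82, 'y': 46}}

{'inner': {'x': 82, 'y': 46}}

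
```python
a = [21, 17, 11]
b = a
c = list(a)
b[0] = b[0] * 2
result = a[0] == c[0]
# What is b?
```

After line 1: a = [21, 17, 11]
After line 2 (b = a, alias): a = [21, 17, 11], b = [21, 17, 11]
After line 3 (c = list(a) is a copy, new object): c = [21, 17, 11]
After line 4 (b[0] = 21 * 2 = 42; mutates shared a/b): a = b = [42, 17, 11], c = [21, 17, 11]
After line 5 (a[0] = 42, c[0] = 21; result = False)

[42, 17, 11]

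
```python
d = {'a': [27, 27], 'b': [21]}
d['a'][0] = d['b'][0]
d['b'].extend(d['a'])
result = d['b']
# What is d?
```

After line 1: d = {'a': [27, 27], 'b': [21]}
After line 2 (a[0] = b[0] = 21): d = {'a': [21, 27], 'b': [21]}
After line 3 (b.extend(a) appends [21, 27]): d = {'a': [21, 27], 'b': [21, 21, 27]}
After line 4: result = d['b'] = [21, 21, 27]

{'a': [21, 27], 'b': [21, 21, 27]}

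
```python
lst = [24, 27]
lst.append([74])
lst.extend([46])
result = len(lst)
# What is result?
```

After line 1: lst = [24, 27]
After line 2 (append adds [74] as single element): lst = [24, 27, [74]]
After line 3 (extend unpacks [46], adds 46): lst = [24, 27, [74], 46]
After line 4: result = len(lst) = 4

4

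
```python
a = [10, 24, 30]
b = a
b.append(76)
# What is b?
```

After line 1: a = [10, 24, 30]
After line 2 (b = a is an alias, same object): a = [10, 24, 30], b = [10, 24, 30]
After line 3 (b.append mutates the shared list): a = [10, 24, 30, 76], b = [10, 24, 30, 76]

[10, 24, 30, 76]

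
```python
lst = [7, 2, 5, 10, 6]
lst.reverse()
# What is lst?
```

[6, 10, 5, 2, 7]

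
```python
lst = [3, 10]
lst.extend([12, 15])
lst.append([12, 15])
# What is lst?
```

After line 1: lst = [3, 10]
After line 2 (extend unpacks [12, 15]): lst = [3, 10, 12, 15]
After line 3 (append adds [12, 15] as single element): lst = [3, 10, 12, 15, [12, 15]]

[3, 10, 12, 15, [12, 15]]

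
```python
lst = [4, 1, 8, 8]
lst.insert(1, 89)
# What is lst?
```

[4, 89, 1, 8, 8]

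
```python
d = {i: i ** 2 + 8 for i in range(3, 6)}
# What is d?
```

{3: 17, 4: 24, 5: 33}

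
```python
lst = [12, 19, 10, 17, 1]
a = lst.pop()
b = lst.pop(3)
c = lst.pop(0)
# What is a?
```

After line 1: lst = [12, 19, 10, 17, 1]
After line 2 (pop() -> a = 1): lst = [12, 19, 10, 17]
After line 3 (pop(3) -> b = 17): lst = [12, 19, 10]
After line 4 (pop(0) -> c = 12): lst = [19, 10]

1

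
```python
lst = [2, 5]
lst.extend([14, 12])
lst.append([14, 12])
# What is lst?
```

After line 1: lst = [2, 5]
After line 2 (extend unpacks [14, 12]): lst = [2, 5, 14, 12]
After line 3 (append adds [14, 12] as single element): lst = [2, 5, 14, 12, [14, 12]]

[2, 5, 14, 12, [14, 12]]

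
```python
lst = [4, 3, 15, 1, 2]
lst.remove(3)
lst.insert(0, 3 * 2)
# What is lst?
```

After line 1: lst = [4, 3, 15, 1, 2]
After line 2 (remove first 3): lst = [4, 15, 1, 2]
After line 3 (insert 6 at index 0): lst = [6, 4, 15, 1, 2]

[6, 4, 15, 1, 2]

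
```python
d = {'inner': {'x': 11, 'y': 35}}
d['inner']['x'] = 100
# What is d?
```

After line 1: d = {'inner': {'x': 11, 'y': 35}}
After line 2 (inner x overwritten): d = {'inner': {'x': 100, 'y': 35}}

{'inner': {'x': 100, 'y': 35}}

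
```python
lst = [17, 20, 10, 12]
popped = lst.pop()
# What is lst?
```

[17, 20, 10]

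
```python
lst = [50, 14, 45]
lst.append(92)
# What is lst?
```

[50, 14, 45, 92]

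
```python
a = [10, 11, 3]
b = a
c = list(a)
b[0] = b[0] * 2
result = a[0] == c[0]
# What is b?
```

After line 1: a = [10, 11, 3]
After line 2 (b = a, alias): a = [10, 11, 3], b = [10, 11, 3]
After line 3 (c = list(a) is a copy, new object): c = [10, 11, 3]
After line 4 (b[0] = 10 * 2 = 20; mutates shared a/b): a = b = [20, 11, 3], c = [10, 11, 3]
After line 5 (a[0] = 20, c[0] = 10; result = False)

[20, 11, 3]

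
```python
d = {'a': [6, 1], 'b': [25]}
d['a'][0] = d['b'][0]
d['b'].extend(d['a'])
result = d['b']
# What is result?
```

After line 1: d = {'a': [6, 1], 'b': [25]}
After line 2 (a[0] = b[0] = 25): d = {'a': [25, 1], 'b': [25]}
After line 3 (b.extend(a) appends [25, 1]): d = {'a': [25, 1], 'b': [25, 25, 1]}
After line 4: result = d['b'] = [25, 25, 1]

[25, 25, 1]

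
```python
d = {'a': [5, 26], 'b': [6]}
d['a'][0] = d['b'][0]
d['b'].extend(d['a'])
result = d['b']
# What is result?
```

After line 1: d = {'a': [5, 26], 'b': [6]}
After line 2 (a[0] = b[0] = 6): d = {'a': [6, 26], 'b': [6]}
After line 3 (b.extend(a) appends [6, 26]): d = {'a': [6, 26], 'b': [6, 6, 26]}
After line 4: result = d['b'] = [6, 6, 26]

[6, 6, 26]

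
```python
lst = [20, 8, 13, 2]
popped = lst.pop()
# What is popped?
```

2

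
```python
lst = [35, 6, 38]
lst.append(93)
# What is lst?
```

[35, 6, 38, 93]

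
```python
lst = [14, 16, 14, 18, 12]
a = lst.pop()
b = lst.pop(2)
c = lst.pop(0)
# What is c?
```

After line 1: lst = [14, 16, 14, 18, 12]
After line 2 (pop() -> a = 12): lst = [14, 16, 14, 18]
After line 3 (pop(2) -> b = 14): lst = [14, 16, 18]
After line 4 (pop(0) -> c = 14): lst = [16, 18]

14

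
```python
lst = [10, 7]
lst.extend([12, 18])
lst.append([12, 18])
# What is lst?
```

After line 1: lst = [10, 7]
After line 2 (extend unpacks [12, 18]): lst = [10, 7, 12, 18]
After line 3 (append adds [12, 18] as single element): lst = [10, 7, 12, 18, [12, 18]]

[10, 7, 12, 18, [12, 18]]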